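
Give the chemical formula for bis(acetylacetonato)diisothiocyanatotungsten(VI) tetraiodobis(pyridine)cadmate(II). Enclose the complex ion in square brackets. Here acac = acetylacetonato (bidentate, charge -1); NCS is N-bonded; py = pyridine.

[W(acac)2(NCS)2][CdI4(py)2]

Cation [W…]: ligand charges -4, W(VI) ⇒ ion charge 2+.
Anion [Cd…]: ligand charges -4, Cd(II) ⇒ ion charge 2−.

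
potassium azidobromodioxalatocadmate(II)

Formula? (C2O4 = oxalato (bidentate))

Ligands: 1 azido (N3, -1), 2 oxalato (C2O4, -2), 1 bromo (Br, -1). Ligand charge sum = -6.
With Cd in oxidation state +2, the complex ion is [Cd...]^4−.
Charge balance with potassium (+1) requires 1 complex ion per 4 potassium.

K4[CdBr(C2O4)2(N3)]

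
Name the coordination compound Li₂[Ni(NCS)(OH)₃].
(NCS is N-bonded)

The 2 lithium counter-ions carry a total charge of +2, so each complex ion is 2−.
Ligand charges: 3×hydroxo (-1 each), 1×isothiocyanato (-1 each); total -4. So Ni + (-4) = 2−, giving Ni = +2.
Ligands are named alphabetically: hydroxo before isothiocyanato.
The complex ion is anionic, so nickel takes the -ate form nickelate(II).

lithium trihydroxoisothiocyanatonickelate(II)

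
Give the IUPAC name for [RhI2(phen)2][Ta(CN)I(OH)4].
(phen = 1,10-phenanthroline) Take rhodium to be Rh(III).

diiodobis(1,10-phenanthroline)rhodium(III) cyanotetrahydroxoiodotantalate(V)

Rh is given as +3; the cation's ligand charges sum to -2, so the complex cation is 1+.
A 1:1 salt means the anion carries the equal and opposite charge, 1−.
Anion: ligand charges sum to -6; for the ion to be 1−, Ta = +5.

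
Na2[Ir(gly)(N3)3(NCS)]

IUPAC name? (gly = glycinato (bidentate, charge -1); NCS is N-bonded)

The 2 sodium counter-ions carry a total charge of +2, so each complex ion is 2−.
Ligand charges: 3×azido (-1 each), 1×glycinato (-1 each), 1×isothiocyanato (-1 each); total -5. So Ir + (-5) = 2−, giving Ir = +3.
The complex ion is anionic, so iridium takes the -ate form iridate(III).

sodium triazido(glycinato)isothiocyanatoiridate(III)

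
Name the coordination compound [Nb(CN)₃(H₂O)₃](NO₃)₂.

triaquatricyanoniobium(V) nitrate

The 2 nitrate counter-ions carry a total charge of -2, so each complex ion is 2+.
Ligand charges: 3×cyano (-1 each), 3×aqua (neutral); total -3. So Nb + (-3) = 2+, giving Nb = +5.
Ligands are named alphabetically: aqua before cyano.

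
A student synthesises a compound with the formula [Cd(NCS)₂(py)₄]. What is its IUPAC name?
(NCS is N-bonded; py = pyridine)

diisothiocyanatotetrakis(pyridine)cadmium(II)

There is no counter-ion, so the complex is neutral overall.
Ligand charges: 2×isothiocyanato (-1 each), 4×pyridine (neutral); total -2. So Cd + (-2) = 0, giving Cd = +2.
Ligands are named alphabetically: isothiocyanato before pyridine.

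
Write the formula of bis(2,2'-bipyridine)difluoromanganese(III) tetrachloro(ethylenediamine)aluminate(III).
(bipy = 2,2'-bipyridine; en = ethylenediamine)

[Mn(bipy)2F2][AlCl4(en)]

Cation [Mn…]: ligand charges -2, Mn(III) ⇒ ion charge 1+.
Anion [Al…]: ligand charges -4, Al(III) ⇒ ion charge 1−.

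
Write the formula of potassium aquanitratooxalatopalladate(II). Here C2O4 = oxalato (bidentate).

K[Pd(C2O4)(H2O)(NO3)]

Ligands: 1 nitrato (NO3, -1), 1 aqua (H2O, neutral), 1 oxalato (C2O4, -2). Ligand charge sum = -3.
With Pd in oxidation state +2, the complex ion is [Pd...]^1−.
Charge balance with potassium (+1) requires 1 complex ion per 1 potassium.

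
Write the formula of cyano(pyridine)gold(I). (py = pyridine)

[Au(CN)(py)]

Ligands: 1 cyano (CN, -1), 1 pyridine (py, neutral). Ligand charge sum = -1.
With Au in oxidation state +1, the complex ion is [Au...].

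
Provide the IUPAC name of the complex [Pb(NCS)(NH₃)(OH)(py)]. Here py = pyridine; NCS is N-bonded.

There is no counter-ion, so the complex is neutral overall.
Ligand charges: 1×pyridine (neutral), 1×ammine (neutral), 1×isothiocyanato (-1 each), 1×hydroxo (-1 each); total -2. So Pb + (-2) = 0, giving Pb = +2.
Ligands are named alphabetically: ammine before hydroxo before isothiocyanato before pyridine.

amminehydroxoisothiocyanato(pyridine)lead(II)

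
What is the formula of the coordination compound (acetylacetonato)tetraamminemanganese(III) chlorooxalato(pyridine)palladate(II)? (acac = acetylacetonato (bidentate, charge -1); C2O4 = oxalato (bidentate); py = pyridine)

Cation [Mn…]: ligand charges -1, Mn(III) ⇒ ion charge 2+.
Anion [Pd…]: ligand charges -3, Pd(II) ⇒ ion charge 1−.

[Mn(acac)(NH3)4][Pd(C2O4)Cl(py)]2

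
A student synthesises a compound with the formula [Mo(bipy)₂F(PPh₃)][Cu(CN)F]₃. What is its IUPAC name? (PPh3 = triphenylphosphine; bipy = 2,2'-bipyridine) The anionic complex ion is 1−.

bis(2,2'-bipyridine)fluoro(triphenylphosphine)molybdenum(IV) cyanofluorocuprate(I)

The complex anion is given as 1−; its ligand charges sum to -2, so Cu = +1.
With 3 anions per cation, the cation must be 3×1 = 3+.
Cation: ligand charges sum to -1; for the ion to be 3+, Mo = +4.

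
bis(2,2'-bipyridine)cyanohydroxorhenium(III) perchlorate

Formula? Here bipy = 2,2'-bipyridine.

[Re(bipy)2(CN)(OH)]ClO4

Ligands: 2 2,2'-bipyridine (bipy, neutral), 1 cyano (CN, -1), 1 hydroxo (OH, -1). Ligand charge sum = -2.
With Re in oxidation state +3, the complex ion is [Re...]^1+.
Charge balance with perchlorate (-1) requires 1 complex ion per 1 perchlorate.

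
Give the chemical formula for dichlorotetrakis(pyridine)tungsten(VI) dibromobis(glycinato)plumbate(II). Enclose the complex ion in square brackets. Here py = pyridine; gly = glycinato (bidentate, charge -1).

Cation [W…]: ligand charges -2, W(VI) ⇒ ion charge 4+.
Anion [Pb…]: ligand charges -4, Pb(II) ⇒ ion charge 2−.
One 4+ cation requires 2 of the 2− anion.

[WCl2(py)4][PbBr2(gly)2]2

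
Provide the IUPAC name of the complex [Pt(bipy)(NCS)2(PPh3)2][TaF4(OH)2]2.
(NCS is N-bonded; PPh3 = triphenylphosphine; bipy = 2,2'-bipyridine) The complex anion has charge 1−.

(2,2'-bipyridine)diisothiocyanatobis(triphenylphosphine)platinum(IV) tetrafluorodihydroxotantalate(V)

Both ions are complex: the cation is named first with the plain metal name, the anion second with the -ate form; each ion's ligands are alphabetised independently.
The complex anion is given as 1−; its ligand charges sum to -6, so Ta = +5.
With 2 anions per cation, the cation must be 2×1 = 2+.
Cation: ligand charges sum to -2; for the ion to be 2+, Pt = +4.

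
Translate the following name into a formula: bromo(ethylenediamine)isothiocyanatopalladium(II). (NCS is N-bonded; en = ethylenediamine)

Ligands: 1 bromo (Br, -1), 1 isothiocyanato (NCS, -1), 1 ethylenediamine (en, neutral). Ligand charge sum = -2.
With Pd in oxidation state +2, the complex ion is [Pd...].

[PdBr(en)(NCS)]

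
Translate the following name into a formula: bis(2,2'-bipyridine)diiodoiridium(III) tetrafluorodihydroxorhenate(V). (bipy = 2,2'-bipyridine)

[Ir(bipy)2I2][ReF4(OH)2]

Cation [Ir…]: ligand charges -2, Ir(III) ⇒ ion charge 1+.
Anion [Re…]: ligand charges -6, Re(V) ⇒ ion charge 1−.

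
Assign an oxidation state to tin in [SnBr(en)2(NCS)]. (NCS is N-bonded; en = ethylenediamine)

+2

No counter-ion: the bracketed complex is neutral.
Ligand charges: 1×Br = -1; 1×NCS = -1; 2×en neutral; sum -2.
Sn + (-2) = 0 ⇒ Sn is +2.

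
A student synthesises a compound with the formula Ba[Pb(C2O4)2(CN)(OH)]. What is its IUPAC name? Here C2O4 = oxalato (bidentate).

The 1 barium counter-ion carries a total charge of +2, so each complex ion is 2−.
Ligand charges: 2×oxalato (-2 each), 1×cyano (-1 each), 1×hydroxo (-1 each); total -6. So Pb + (-6) = 2−, giving Pb = +4.
Ligands are named alphabetically: cyano before hydroxo before oxalato.
The complex ion is anionic, so lead takes the -ate form plumbate(IV).

barium cyanohydroxodioxalatoplumbate(IV)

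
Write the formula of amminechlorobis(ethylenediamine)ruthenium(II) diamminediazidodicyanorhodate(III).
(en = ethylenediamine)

[RuCl(en)2(NH3)][Rh(CN)2(N3)2(NH3)2]

Cation [Ru…]: ligand charges -1, Ru(II) ⇒ ion charge 1+.
Anion [Rh…]: ligand charges -4, Rh(III) ⇒ ion charge 1−.
One 1+ cation balances one 1− anion.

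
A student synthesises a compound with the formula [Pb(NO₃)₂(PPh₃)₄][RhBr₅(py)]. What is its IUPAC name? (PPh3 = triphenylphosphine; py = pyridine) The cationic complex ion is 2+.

Both ions are complex: the cation is named first with the plain metal name, the anion second with the -ate form; each ion's ligands are alphabetised independently.
The complex cation is given as 2+; its ligand charges sum to -2, so Pb = +4.
A 1:1 salt means the anion carries the equal and opposite charge, 2−.
Anion: ligand charges sum to -5; for the ion to be 2−, Rh = +3.

dinitratotetrakis(triphenylphosphine)lead(IV) pentabromo(pyridine)rhodate(III)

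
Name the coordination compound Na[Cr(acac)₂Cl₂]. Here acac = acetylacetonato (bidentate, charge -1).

The 1 sodium counter-ion carries a total charge of +1, so each complex ion is 1−.
Ligand charges: 2×chloro (-1 each), 2×acetylacetonato (-1 each); total -4. So Cr + (-4) = 1−, giving Cr = +3.
Ligands are named alphabetically: acetylacetonato before chloro.
The complex ion is anionic, so chromium takes the -ate form chromate(III).

sodium bis(acetylacetonato)dichlorochromate(III)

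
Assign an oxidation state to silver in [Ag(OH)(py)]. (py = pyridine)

+1

No counter-ion: the bracketed complex is neutral.
Ligand charges: 1×py neutral; 1×OH = -1; sum -1.
Ag + (-1) = 0 ⇒ Ag is +1.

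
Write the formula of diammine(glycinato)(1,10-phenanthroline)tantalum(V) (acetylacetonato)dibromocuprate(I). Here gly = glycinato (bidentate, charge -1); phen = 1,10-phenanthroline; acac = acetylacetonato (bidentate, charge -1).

Cation [Ta…]: ligand charges -1, Ta(V) ⇒ ion charge 4+.
Anion [Cu…]: ligand charges -3, Cu(I) ⇒ ion charge 2−.
One 4+ cation requires 2 of the 2− anion.

[Ta(gly)(NH3)2(phen)][Cu(acac)Br2]2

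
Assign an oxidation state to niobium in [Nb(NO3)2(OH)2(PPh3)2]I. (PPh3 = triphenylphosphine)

1 iodide outside the brackets (-1 each) → the complex ion is 1+.
Ligand charges: 2×OH = -2; 2×NO3 = -2; 2×PPh3 neutral; sum -4.
Nb + (-4) = 1+ ⇒ Nb is +5.

+5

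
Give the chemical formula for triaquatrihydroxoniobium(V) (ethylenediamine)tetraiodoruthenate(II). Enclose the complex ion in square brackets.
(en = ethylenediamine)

[Nb(H2O)3(OH)3][Ru(en)I4]

Cation [Nb…]: ligand charges -3, Nb(V) ⇒ ion charge 2+.
Anion [Ru…]: ligand charges -4, Ru(II) ⇒ ion charge 2−.
One 2+ cation balances one 2− anion.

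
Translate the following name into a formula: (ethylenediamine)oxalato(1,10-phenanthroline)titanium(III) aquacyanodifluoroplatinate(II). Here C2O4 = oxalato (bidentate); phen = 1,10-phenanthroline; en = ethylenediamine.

[Ti(C2O4)(en)(phen)][Pt(CN)F2(H2O)]

Cation [Ti…]: ligand charges -2, Ti(III) ⇒ ion charge 1+.
Anion [Pt…]: ligand charges -3, Pt(II) ⇒ ion charge 1−.
One 1+ cation balances one 1− anion.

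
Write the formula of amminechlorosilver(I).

[AgCl(NH3)]

Ligands: 1 chloro (Cl, -1), 1 ammine (NH3, neutral). Ligand charge sum = -1.
With Ag in oxidation state +1, the complex ion is [Ag...].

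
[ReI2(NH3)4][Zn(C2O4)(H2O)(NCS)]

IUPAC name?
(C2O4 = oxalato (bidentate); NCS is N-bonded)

tetraamminediiodorhenium(III) aquaisothiocyanatooxalatozincate(II)

Zinc is always +2 in its complexes; the anion's ligand charges sum to -3, so the complex anion is 1−.
A 1:1 salt means the cation carries the equal and opposite charge, 1+.
Cation: ligand charges sum to -2; for the ion to be 1+, Re = +3.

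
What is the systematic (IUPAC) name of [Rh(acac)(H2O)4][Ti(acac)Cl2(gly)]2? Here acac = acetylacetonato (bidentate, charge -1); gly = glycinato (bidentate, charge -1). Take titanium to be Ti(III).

(acetylacetonato)tetraaquarhodium(III) (acetylacetonato)dichloro(glycinato)titanate(III)

Both ions are complex: the cation is named first with the plain metal name, the anion second with the -ate form; each ion's ligands are alphabetised independently.
Ti is given as +3; the anion's ligand charges sum to -4, so the complex anion is 1−.
With 2 anions per cation, the cation must be 2×1 = 2+.
Cation: ligand charges sum to -1; for the ion to be 2+, Rh = +3.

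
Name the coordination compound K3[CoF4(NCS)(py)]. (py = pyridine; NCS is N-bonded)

potassium tetrafluoroisothiocyanato(pyridine)cobaltate(II)

The 3 potassium counter-ions carry a total charge of +3, so each complex ion is 3−.
Ligand charges: 4×fluoro (-1 each), 1×pyridine (neutral), 1×isothiocyanato (-1 each); total -5. So Co + (-5) = 3−, giving Co = +2.
Ligands are named alphabetically: fluoro before isothiocyanato before pyridine.
The complex ion is anionic, so cobalt takes the -ate form cobaltate(II).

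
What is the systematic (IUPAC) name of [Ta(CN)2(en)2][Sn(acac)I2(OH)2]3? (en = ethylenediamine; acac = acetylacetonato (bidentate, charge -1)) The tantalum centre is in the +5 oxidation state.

dicyanobis(ethylenediamine)tantalum(V) (acetylacetonato)dihydroxodiiodostannate(IV)

Ta is given as +5; the cation's ligand charges sum to -2, so the complex cation is 3+.
With 3 anions per cation, each anion must be 3/3 = 1−.
Anion: ligand charges sum to -5; for the ion to be 1−, Sn = +4.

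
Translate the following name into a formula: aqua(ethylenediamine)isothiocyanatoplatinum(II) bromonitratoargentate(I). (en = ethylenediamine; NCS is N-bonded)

[Pt(en)(H2O)(NCS)][AgBr(NO3)]

Cation [Pt…]: ligand charges -1, Pt(II) ⇒ ion charge 1+.
Anion [Ag…]: ligand charges -2, Ag(I) ⇒ ion charge 1−.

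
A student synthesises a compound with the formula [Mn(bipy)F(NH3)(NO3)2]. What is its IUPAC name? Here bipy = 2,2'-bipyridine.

There is no counter-ion, so the complex is neutral overall.
Ligand charges: 2×nitrato (-1 each), 1×ammine (neutral), 1×fluoro (-1 each), 1×2,2'-bipyridine (neutral); total -3. So Mn + (-3) = 0, giving Mn = +3.
Ligands are named alphabetically: ammine before bipyridine before fluoro before nitrato.

ammine(2,2'-bipyridine)fluorodinitratomanganese(III)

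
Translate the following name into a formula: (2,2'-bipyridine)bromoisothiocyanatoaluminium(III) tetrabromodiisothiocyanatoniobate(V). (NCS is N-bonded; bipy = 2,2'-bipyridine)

[Al(bipy)Br(NCS)][NbBr4(NCS)2]

Cation [Al…]: ligand charges -2, Al(III) ⇒ ion charge 1+.
Anion [Nb…]: ligand charges -6, Nb(V) ⇒ ion charge 1−.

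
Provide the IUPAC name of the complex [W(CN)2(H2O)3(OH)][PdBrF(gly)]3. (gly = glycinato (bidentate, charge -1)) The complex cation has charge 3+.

Both ions are complex: the cation is named first with the plain metal name, the anion second with the -ate form; each ion's ligands are alphabetised independently.
The complex cation is given as 3+; its ligand charges sum to -3, so W = +6.
With 3 anions per cation, each anion must be 3/3 = 1−.
Anion: ligand charges sum to -3; for the ion to be 1−, Pd = +2.

triaquadicyanohydroxotungsten(VI) bromofluoro(glycinato)palladate(II)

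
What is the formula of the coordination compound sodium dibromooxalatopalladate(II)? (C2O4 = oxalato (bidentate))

Na2[PdBr2(C2O4)]

Ligands: 2 bromo (Br, -1), 1 oxalato (C2O4, -2). Ligand charge sum = -4.
Charge balance with sodium (+1) requires 1 complex ion per 2 sodium.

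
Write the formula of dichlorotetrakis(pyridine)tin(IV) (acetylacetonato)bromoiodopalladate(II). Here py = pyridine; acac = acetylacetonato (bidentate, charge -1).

Cation [Sn…]: ligand charges -2, Sn(IV) ⇒ ion charge 2+.
Anion [Pd…]: ligand charges -3, Pd(II) ⇒ ion charge 1−.
One 2+ cation requires 2 of the 1− anion.

[SnCl2(py)4][Pd(acac)BrI]2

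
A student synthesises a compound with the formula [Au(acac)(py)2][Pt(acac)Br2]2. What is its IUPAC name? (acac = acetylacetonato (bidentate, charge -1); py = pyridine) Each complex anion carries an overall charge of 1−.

Both ions are complex: the cation is named first with the plain metal name, the anion second with the -ate form; each ion's ligands are alphabetised independently.
The complex anion is given as 1−; its ligand charges sum to -3, so Pt = +2.
With 2 anions per cation, the cation must be 2×1 = 2+.
Cation: ligand charges sum to -1; for the ion to be 2+, Au = +3.

(acetylacetonato)bis(pyridine)gold(III) (acetylacetonato)dibromoplatinate(II)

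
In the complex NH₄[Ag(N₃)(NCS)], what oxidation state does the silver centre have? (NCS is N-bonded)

1 ammonium outside the brackets (+1 each) → the complex ion is 1−.
Ligand charges: 1×NCS = -1; 1×N3 = -1; sum -2.
Ag + (-2) = 1− ⇒ Ag is +1.

+1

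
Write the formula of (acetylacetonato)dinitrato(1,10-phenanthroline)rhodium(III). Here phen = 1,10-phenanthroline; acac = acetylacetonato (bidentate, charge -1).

[Rh(acac)(NO3)2(phen)]

Ligands: 1 1,10-phenanthroline (phen, neutral), 1 acetylacetonato (acac, -1), 2 nitrato (NO3, -1). Ligand charge sum = -3.
With Rh in oxidation state +3, the complex ion is [Rh...].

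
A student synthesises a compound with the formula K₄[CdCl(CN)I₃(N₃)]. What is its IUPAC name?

potassium azidochlorocyanotriiodocadmate(II)

The 4 potassium counter-ions carry a total charge of +4, so each complex ion is 4−.
Ligand charges: 1×chloro (-1 each), 1×cyano (-1 each), 1×azido (-1 each), 3×iodo (-1 each); total -6. So Cd + (-6) = 4−, giving Cd = +2.
The complex ion is anionic, so cadmium takes the -ate form cadmate(II).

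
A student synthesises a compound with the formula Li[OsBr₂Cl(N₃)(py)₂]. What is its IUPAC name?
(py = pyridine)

lithium azidodibromochlorobis(pyridine)osmate(III)

The 1 lithium counter-ion carries a total charge of +1, so each complex ion is 1−.
Ligand charges: 2×pyridine (neutral), 2×bromo (-1 each), 1×azido (-1 each), 1×chloro (-1 each); total -4. So Os + (-4) = 1−, giving Os = +3.
Ligands are named alphabetically: azido before bromo before chloro before pyridine.
The complex ion is anionic, so osmium takes the -ate form osmate(III).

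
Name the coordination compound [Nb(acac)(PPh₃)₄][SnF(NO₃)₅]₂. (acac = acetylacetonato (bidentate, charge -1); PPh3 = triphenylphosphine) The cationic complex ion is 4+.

(acetylacetonato)tetrakis(triphenylphosphine)niobium(V) fluoropentanitratostannate(IV)

The complex cation is given as 4+; its ligand charges sum to -1, so Nb = +5.
With 2 anions per cation, each anion must be 4/2 = 2−.
Anion: ligand charges sum to -6; for the ion to be 2−, Sn = +4.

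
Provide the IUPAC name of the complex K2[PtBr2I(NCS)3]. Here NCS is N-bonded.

The 2 potassium counter-ions carry a total charge of +2, so each complex ion is 2−.
Ligand charges: 3×isothiocyanato (-1 each), 1×iodo (-1 each), 2×bromo (-1 each); total -6. So Pt + (-6) = 2−, giving Pt = +4.
The complex ion is anionic, so platinum takes the -ate form platinate(IV).

potassium dibromoiodotriisothiocyanatoplatinate(IV)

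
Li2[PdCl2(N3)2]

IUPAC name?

lithium diazidodichloropalladate(II)

The 2 lithium counter-ions carry a total charge of +2, so each complex ion is 2−.
Ligand charges: 2×chloro (-1 each), 2×azido (-1 each); total -4. So Pd + (-4) = 2−, giving Pd = +2.
Ligands are named alphabetically: azido before chloro.
The complex ion is anionic, so palladium takes the -ate form palladate(II).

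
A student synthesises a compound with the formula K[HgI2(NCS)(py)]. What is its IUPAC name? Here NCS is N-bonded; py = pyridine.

The 1 potassium counter-ion carries a total charge of +1, so each complex ion is 1−.
Ligand charges: 2×iodo (-1 each), 1×isothiocyanato (-1 each), 1×pyridine (neutral); total -3. So Hg + (-3) = 1−, giving Hg = +2.
The complex ion is anionic, so mercury takes the -ate form mercurate(II).

potassium diiodoisothiocyanato(pyridine)mercurate(II)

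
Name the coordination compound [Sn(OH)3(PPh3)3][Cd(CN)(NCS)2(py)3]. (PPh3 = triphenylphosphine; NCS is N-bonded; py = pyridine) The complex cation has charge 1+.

trihydroxotris(triphenylphosphine)tin(IV) cyanodiisothiocyanatotris(pyridine)cadmate(II)

The complex cation is given as 1+; its ligand charges sum to -3, so Sn = +4.
A 1:1 salt means the anion carries the equal and opposite charge, 1−.
Anion: ligand charges sum to -3; for the ion to be 1−, Cd = +2.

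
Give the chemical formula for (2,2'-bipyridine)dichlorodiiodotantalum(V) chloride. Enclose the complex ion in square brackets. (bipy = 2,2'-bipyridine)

Ligands: 1 2,2'-bipyridine (bipy, neutral), 2 chloro (Cl, -1), 2 iodo (I, -1). Ligand charge sum = -4.
With Ta in oxidation state +5, the complex ion is [Ta...]^1+.
Charge balance with chloride (-1) requires 1 complex ion per 1 chloride.

[Ta(bipy)Cl2I2]Cl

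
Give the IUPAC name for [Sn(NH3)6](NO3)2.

The 2 nitrate counter-ions carry a total charge of -2, so each complex ion is 2+.
Ligand charges: 6×ammine (neutral); total 0. So Sn + (0) = 2+, giving Sn = +2.

hexaamminetin(II) nitrate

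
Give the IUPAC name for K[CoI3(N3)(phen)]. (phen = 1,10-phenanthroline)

potassium azidotriiodo(1,10-phenanthroline)cobaltate(III)

The 1 potassium counter-ion carries a total charge of +1, so each complex ion is 1−.
Ligand charges: 1×azido (-1 each), 3×iodo (-1 each), 1×1,10-phenanthroline (neutral); total -4. So Co + (-4) = 1−, giving Co = +3.
The complex ion is anionic, so cobalt takes the -ate form cobaltate(III).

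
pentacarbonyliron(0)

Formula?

Ligands: 5 carbonyl (CO, neutral). Ligand charge sum = 0.
With Fe in oxidation state 0, the complex ion is [Fe...].

[Fe(CO)5]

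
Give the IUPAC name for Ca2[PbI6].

The 2 calcium counter-ions carry a total charge of +4, so each complex ion is 4−.
Ligand charges: 6×iodo (-1 each); total -6. So Pb + (-6) = 4−, giving Pb = +2.
The complex ion is anionic, so lead takes the -ate form plumbate(II).

calcium hexaiodoplumbate(II)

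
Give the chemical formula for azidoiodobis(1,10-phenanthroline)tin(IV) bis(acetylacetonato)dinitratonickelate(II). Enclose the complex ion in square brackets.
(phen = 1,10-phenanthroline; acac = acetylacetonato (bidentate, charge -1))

Cation [Sn…]: ligand charges -2, Sn(IV) ⇒ ion charge 2+.
Anion [Ni…]: ligand charges -4, Ni(II) ⇒ ion charge 2−.
One 2+ cation balances one 2− anion.

[SnI(N3)(phen)2][Ni(acac)2(NO3)2]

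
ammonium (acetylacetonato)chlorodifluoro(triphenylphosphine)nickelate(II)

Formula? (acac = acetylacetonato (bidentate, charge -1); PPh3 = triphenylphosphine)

Ligands: 1 chloro (Cl, -1), 2 fluoro (F, -1), 1 acetylacetonato (acac, -1), 1 triphenylphosphine (PPh3, neutral). Ligand charge sum = -4.
With Ni in oxidation state +2, the complex ion is [Ni...]^2−.
Charge balance with ammonium (+1) requires 1 complex ion per 2 ammonium.

(NH4)2[Ni(acac)ClF2(PPh3)]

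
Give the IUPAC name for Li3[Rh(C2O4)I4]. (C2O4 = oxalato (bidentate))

The 3 lithium counter-ions carry a total charge of +3, so each complex ion is 3−.
Ligand charges: 1×oxalato (-2 each), 4×iodo (-1 each); total -6. So Rh + (-6) = 3−, giving Rh = +3.
The complex ion is anionic, so rhodium takes the -ate form rhodate(III).

lithium tetraiodooxalatorhodate(III)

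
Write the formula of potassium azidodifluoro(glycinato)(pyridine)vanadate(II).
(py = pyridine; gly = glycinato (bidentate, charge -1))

K2[VF2(gly)(N3)(py)]

Ligands: 2 fluoro (F, -1), 1 azido (N3, -1), 1 pyridine (py, neutral), 1 glycinato (gly, -1). Ligand charge sum = -4.
With V in oxidation state +2, the complex ion is [V...]^2−.
Charge balance with potassium (+1) requires 1 complex ion per 2 potassium.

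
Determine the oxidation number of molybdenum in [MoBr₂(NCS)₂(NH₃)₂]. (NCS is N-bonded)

+4

No counter-ion: the bracketed complex is neutral.
Ligand charges: 2×NCS = -2; 2×NH3 neutral; 2×Br = -2; sum -4.
Mo + (-4) = 0 ⇒ Mo is +4.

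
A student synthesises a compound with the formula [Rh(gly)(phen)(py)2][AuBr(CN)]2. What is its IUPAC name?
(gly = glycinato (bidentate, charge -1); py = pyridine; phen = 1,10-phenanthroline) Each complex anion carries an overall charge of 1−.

(glycinato)(1,10-phenanthroline)bis(pyridine)rhodium(III) bromocyanoaurate(I)

Both ions are complex: the cation is named first with the plain metal name, the anion second with the -ate form; each ion's ligands are alphabetised independently.
The complex anion is given as 1−; its ligand charges sum to -2, so Au = +1.
With 2 anions per cation, the cation must be 2×1 = 2+.
Cation: ligand charges sum to -1; for the ion to be 2+, Rh = +3.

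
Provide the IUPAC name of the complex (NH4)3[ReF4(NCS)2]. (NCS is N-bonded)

The 3 ammonium counter-ions carry a total charge of +3, so each complex ion is 3−.
Ligand charges: 4×fluoro (-1 each), 2×isothiocyanato (-1 each); total -6. So Re + (-6) = 3−, giving Re = +3.
Ligands are named alphabetically: fluoro before isothiocyanato.
The complex ion is anionic, so rhenium takes the -ate form rhenate(III).

ammonium tetrafluorodiisothiocyanatorhenate(III)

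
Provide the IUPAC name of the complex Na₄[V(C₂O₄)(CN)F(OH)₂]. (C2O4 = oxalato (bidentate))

sodium cyanofluorodihydroxooxalatovanadate(II)

The 4 sodium counter-ions carry a total charge of +4, so each complex ion is 4−.
Ligand charges: 1×oxalato (-2 each), 1×fluoro (-1 each), 2×hydroxo (-1 each), 1×cyano (-1 each); total -6. So V + (-6) = 4−, giving V = +2.
The complex ion is anionic, so vanadium takes the -ate form vanadate(II).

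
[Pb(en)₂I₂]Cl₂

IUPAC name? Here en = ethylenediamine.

The 2 chloride counter-ions carry a total charge of -2, so each complex ion is 2+.
Ligand charges: 2×iodo (-1 each), 2×ethylenediamine (neutral); total -2. So Pb + (-2) = 2+, giving Pb = +4.
Ligands are named alphabetically: ethylenediamine before iodo.

bis(ethylenediamine)diiodolead(IV) chloride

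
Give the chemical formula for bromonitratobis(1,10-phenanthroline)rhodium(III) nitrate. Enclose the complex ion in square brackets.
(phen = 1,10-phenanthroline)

[RhBr(NO3)(phen)2]NO3

Ligands: 2 1,10-phenanthroline (phen, neutral), 1 nitrato (NO3, -1), 1 bromo (Br, -1). Ligand charge sum = -2.
Charge balance with nitrate (-1) requires 1 complex ion per 1 nitrate.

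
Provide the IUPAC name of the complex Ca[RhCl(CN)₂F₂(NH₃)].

calcium amminechlorodicyanodifluororhodate(III)

The 1 calcium counter-ion carries a total charge of +2, so each complex ion is 2−.
Ligand charges: 2×cyano (-1 each), 1×chloro (-1 each), 1×ammine (neutral), 2×fluoro (-1 each); total -5. So Rh + (-5) = 2−, giving Rh = +3.
The complex ion is anionic, so rhodium takes the -ate form rhodate(III).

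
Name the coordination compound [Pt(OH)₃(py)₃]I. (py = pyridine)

The 1 iodide counter-ion carries a total charge of -1, so each complex ion is 1+.
Ligand charges: 3×hydroxo (-1 each), 3×pyridine (neutral); total -3. So Pt + (-3) = 1+, giving Pt = +4.
Ligands are named alphabetically: hydroxo before pyridine.

trihydroxotris(pyridine)platinum(IV) iodide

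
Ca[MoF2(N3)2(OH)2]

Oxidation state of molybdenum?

1 calcium outside the brackets (+2 each) → the complex ion is 2−.
Ligand charges: 2×N3 = -2; 2×OH = -2; 2×F = -2; sum -6.
Mo + (-6) = 2− ⇒ Mo is +4.

+4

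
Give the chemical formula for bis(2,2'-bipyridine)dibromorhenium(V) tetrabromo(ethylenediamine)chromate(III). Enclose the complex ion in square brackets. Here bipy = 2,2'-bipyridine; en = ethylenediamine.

Cation [Re…]: ligand charges -2, Re(V) ⇒ ion charge 3+.
Anion [Cr…]: ligand charges -4, Cr(III) ⇒ ion charge 1−.

[Re(bipy)2Br2][CrBr4(en)]3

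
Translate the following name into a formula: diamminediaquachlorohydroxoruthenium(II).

[RuCl(H2O)2(NH3)2(OH)]

Ligands: 1 hydroxo (OH, -1), 1 chloro (Cl, -1), 2 aqua (H2O, neutral), 2 ammine (NH3, neutral). Ligand charge sum = -2.
With Ru in oxidation state +2, the complex ion is [Ru...].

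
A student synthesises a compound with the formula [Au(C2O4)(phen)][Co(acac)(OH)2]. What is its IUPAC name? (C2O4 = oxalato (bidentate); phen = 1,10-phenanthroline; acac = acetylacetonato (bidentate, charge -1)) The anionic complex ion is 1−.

oxalato(1,10-phenanthroline)gold(III) (acetylacetonato)dihydroxocobaltate(II)

Both ions are complex: the cation is named first with the plain metal name, the anion second with the -ate form; each ion's ligands are alphabetised independently.
The complex anion is given as 1−; its ligand charges sum to -3, so Co = +2.
A 1:1 salt means the cation carries the equal and opposite charge, 1+.
Cation: ligand charges sum to -2; for the ion to be 1+, Au = +3.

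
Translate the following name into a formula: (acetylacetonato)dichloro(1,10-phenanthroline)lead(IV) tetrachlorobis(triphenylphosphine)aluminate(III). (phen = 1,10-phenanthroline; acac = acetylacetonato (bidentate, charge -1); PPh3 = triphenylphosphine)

Cation [Pb…]: ligand charges -3, Pb(IV) ⇒ ion charge 1+.
Anion [Al…]: ligand charges -4, Al(III) ⇒ ion charge 1−.
One 1+ cation balances one 1− anion.

[Pb(acac)Cl2(phen)][AlCl4(PPh3)2]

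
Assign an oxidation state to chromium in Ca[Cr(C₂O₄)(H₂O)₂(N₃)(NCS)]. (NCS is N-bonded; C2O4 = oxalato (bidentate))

+2

1 calcium outside the brackets (+2 each) → the complex ion is 2−.
Ligand charges: 1×NCS = -1; 1×N3 = -1; 2×H2O neutral; 1×C2O4 = -2; sum -4.
Cr + (-4) = 2− ⇒ Cr is +2.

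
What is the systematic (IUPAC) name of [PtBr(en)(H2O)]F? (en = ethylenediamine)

aquabromo(ethylenediamine)platinum(II) fluoride

The 1 fluoride counter-ion carries a total charge of -1, so each complex ion is 1+.
Ligand charges: 1×aqua (neutral), 1×bromo (-1 each), 1×ethylenediamine (neutral); total -1. So Pt + (-1) = 1+, giving Pt = +2.
Ligands are named alphabetically: aqua before bromo before ethylenediamine.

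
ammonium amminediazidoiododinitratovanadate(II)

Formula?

Ligands: 1 ammine (NH3, neutral), 2 azido (N3, -1), 1 iodo (I, -1), 2 nitrato (NO3, -1). Ligand charge sum = -5.
With V in oxidation state +2, the complex ion is [V...]^3−.
Charge balance with ammonium (+1) requires 1 complex ion per 3 ammonium.

(NH4)3[VI(N3)2(NH3)(NO3)2]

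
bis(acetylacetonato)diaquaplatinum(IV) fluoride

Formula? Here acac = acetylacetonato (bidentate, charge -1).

[Pt(acac)2(H2O)2]F2

Ligands: 2 acetylacetonato (acac, -1), 2 aqua (H2O, neutral). Ligand charge sum = -2.
With Pt in oxidation state +4, the complex ion is [Pt...]^2+.
Charge balance with fluoride (-1) requires 1 complex ion per 2 fluoride.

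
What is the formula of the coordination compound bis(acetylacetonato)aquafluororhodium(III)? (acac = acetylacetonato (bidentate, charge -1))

[Rh(acac)2F(H2O)]

Ligands: 1 fluoro (F, -1), 1 aqua (H2O, neutral), 2 acetylacetonato (acac, -1). Ligand charge sum = -3.
With Rh in oxidation state +3, the complex ion is [Rh...].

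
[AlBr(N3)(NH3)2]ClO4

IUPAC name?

diammineazidobromoaluminium(III) perchlorate

The 1 perchlorate counter-ion carries a total charge of -1, so each complex ion is 1+.
Ligand charges: 2×ammine (neutral), 1×azido (-1 each), 1×bromo (-1 each); total -2. So Al + (-2) = 1+, giving Al = +3.
Ligands are named alphabetically: ammine before azido before bromo.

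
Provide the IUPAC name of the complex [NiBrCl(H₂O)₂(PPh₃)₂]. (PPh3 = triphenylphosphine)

diaquabromochlorobis(triphenylphosphine)nickel(II)

There is no counter-ion, so the complex is neutral overall.
Ligand charges: 2×triphenylphosphine (neutral), 1×bromo (-1 each), 1×chloro (-1 each), 2×aqua (neutral); total -2. So Ni + (-2) = 0, giving Ni = +2.
Ligands are named alphabetically: aqua before bromo before chloro before triphenylphosphine.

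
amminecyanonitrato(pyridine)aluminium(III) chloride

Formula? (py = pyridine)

Ligands: 1 cyano (CN, -1), 1 ammine (NH3, neutral), 1 nitrato (NO3, -1), 1 pyridine (py, neutral). Ligand charge sum = -2.
Charge balance with chloride (-1) requires 1 complex ion per 1 chloride.

[Al(CN)(NH3)(NO3)(py)]Cl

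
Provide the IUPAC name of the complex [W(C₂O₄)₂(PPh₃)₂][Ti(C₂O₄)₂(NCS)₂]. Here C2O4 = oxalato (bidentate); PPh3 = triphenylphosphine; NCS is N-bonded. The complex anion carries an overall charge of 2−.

The complex anion is given as 2−; its ligand charges sum to -6, so Ti = +4.
A 1:1 salt means the cation carries the equal and opposite charge, 2+.
Cation: ligand charges sum to -4; for the ion to be 2+, W = +6.

dioxalatobis(triphenylphosphine)tungsten(VI) diisothiocyanatodioxalatotitanate(IV)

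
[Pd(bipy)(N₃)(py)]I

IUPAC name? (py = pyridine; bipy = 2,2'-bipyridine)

The 1 iodide counter-ion carries a total charge of -1, so each complex ion is 1+.
Ligand charges: 1×pyridine (neutral), 1×azido (-1 each), 1×2,2'-bipyridine (neutral); total -1. So Pd + (-1) = 1+, giving Pd = +2.
Ligands are named alphabetically: azido before bipyridine before pyridine.

azido(2,2'-bipyridine)(pyridine)palladium(II) iodide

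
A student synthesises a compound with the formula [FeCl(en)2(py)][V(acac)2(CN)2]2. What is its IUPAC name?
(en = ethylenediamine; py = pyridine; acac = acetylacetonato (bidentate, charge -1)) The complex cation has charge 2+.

The complex cation is given as 2+; its ligand charges sum to -1, so Fe = +3.
With 2 anions per cation, each anion must be 2/2 = 1−.
Anion: ligand charges sum to -4; for the ion to be 1−, V = +3.

chlorobis(ethylenediamine)(pyridine)iron(III) bis(acetylacetonato)dicyanovanadate(III)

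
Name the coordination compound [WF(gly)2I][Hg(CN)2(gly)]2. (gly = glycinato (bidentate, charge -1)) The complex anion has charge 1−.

fluorobis(glycinato)iodotungsten(VI) dicyano(glycinato)mercurate(II)

The complex anion is given as 1−; its ligand charges sum to -3, so Hg = +2.
With 2 anions per cation, the cation must be 2×1 = 2+.
Cation: ligand charges sum to -4; for the ion to be 2+, W = +6.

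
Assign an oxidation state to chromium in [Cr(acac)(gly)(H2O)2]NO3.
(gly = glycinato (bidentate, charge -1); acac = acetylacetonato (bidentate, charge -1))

+3

1 nitrate outside the brackets (-1 each) → the complex ion is 1+.
Ligand charges: 1×gly = -1; 2×H2O neutral; 1×acac = -1; sum -2.
Cr + (-2) = 1+ ⇒ Cr is +3.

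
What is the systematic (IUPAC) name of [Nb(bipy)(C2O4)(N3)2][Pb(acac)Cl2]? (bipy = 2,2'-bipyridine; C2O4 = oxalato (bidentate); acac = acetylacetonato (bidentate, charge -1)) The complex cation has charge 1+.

diazido(2,2'-bipyridine)oxalatoniobium(V) (acetylacetonato)dichloroplumbate(II)

The complex cation is given as 1+; its ligand charges sum to -4, so Nb = +5.
A 1:1 salt means the anion carries the equal and opposite charge, 1−.
Anion: ligand charges sum to -3; for the ion to be 1−, Pb = +2.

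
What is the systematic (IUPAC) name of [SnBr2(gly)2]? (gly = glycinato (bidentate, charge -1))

dibromobis(glycinato)tin(IV)

There is no counter-ion, so the complex is neutral overall.
Ligand charges: 2×bromo (-1 each), 2×glycinato (-1 each); total -4. So Sn + (-4) = 0, giving Sn = +4.
Ligands are named alphabetically: bromo before glycinato.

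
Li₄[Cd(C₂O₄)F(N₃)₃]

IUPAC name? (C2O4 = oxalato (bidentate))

lithium triazidofluorooxalatocadmate(II)

The 4 lithium counter-ions carry a total charge of +4, so each complex ion is 4−.
Ligand charges: 1×fluoro (-1 each), 3×azido (-1 each), 1×oxalato (-2 each); total -6. So Cd + (-6) = 4−, giving Cd = +2.
Ligands are named alphabetically: azido before fluoro before oxalato.
The complex ion is anionic, so cadmium takes the -ate form cadmate(II).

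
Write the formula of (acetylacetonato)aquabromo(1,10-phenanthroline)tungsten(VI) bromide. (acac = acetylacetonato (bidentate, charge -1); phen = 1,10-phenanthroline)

[W(acac)Br(H2O)(phen)]Br4

Ligands: 1 acetylacetonato (acac, -1), 1 bromo (Br, -1), 1 1,10-phenanthroline (phen, neutral), 1 aqua (H2O, neutral). Ligand charge sum = -2.
With W in oxidation state +6, the complex ion is [W...]^4+.
Charge balance with bromide (-1) requires 1 complex ion per 4 bromide.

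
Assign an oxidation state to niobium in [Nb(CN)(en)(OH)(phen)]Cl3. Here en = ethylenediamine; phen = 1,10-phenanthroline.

3 chloride outside the brackets (-1 each) → the complex ion is 3+.
Ligand charges: 1×en neutral; 1×CN = -1; 1×OH = -1; 1×phen neutral; sum -2.
Nb + (-2) = 3+ ⇒ Nb is +5.

+5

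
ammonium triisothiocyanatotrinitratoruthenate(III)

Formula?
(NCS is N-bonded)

(NH4)3[Ru(NCS)3(NO3)3]

Ligands: 3 isothiocyanato (NCS, -1), 3 nitrato (NO3, -1). Ligand charge sum = -6.
Charge balance with ammonium (+1) requires 1 complex ion per 3 ammonium.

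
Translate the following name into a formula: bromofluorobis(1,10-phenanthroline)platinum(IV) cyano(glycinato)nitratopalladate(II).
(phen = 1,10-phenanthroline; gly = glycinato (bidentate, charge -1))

Cation [Pt…]: ligand charges -2, Pt(IV) ⇒ ion charge 2+.
Anion [Pd…]: ligand charges -3, Pd(II) ⇒ ion charge 1−.
One 2+ cation requires 2 of the 1− anion.

[PtBrF(phen)2][Pd(CN)(gly)(NO3)]2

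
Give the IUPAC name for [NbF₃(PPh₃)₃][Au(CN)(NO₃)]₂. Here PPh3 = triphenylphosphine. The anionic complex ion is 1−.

Both ions are complex: the cation is named first with the plain metal name, the anion second with the -ate form; each ion's ligands are alphabetised independently.
The complex anion is given as 1−; its ligand charges sum to -2, so Au = +1.
With 2 anions per cation, the cation must be 2×1 = 2+.
Cation: ligand charges sum to -3; for the ion to be 2+, Nb = +5.

trifluorotris(triphenylphosphine)niobium(V) cyanonitratoaurate(I)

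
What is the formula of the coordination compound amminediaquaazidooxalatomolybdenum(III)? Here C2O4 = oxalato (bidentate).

[Mo(C2O4)(H2O)2(N3)(NH3)]

Ligands: 1 azido (N3, -1), 1 oxalato (C2O4, -2), 2 aqua (H2O, neutral), 1 ammine (NH3, neutral). Ligand charge sum = -3.
With Mo in oxidation state +3, the complex ion is [Mo...].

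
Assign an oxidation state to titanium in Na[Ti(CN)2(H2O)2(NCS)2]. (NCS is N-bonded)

1 sodium outside the brackets (+1 each) → the complex ion is 1−.
Ligand charges: 2×CN = -2; 2×NCS = -2; 2×H2O neutral; sum -4.
Ti + (-4) = 1− ⇒ Ti is +3.

+3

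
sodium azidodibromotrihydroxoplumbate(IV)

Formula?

Ligands: 3 hydroxo (OH, -1), 1 azido (N3, -1), 2 bromo (Br, -1). Ligand charge sum = -6.
With Pb in oxidation state +4, the complex ion is [Pb...]^2−.
Charge balance with sodium (+1) requires 1 complex ion per 2 sodium.

Na2[PbBr2(N3)(OH)3]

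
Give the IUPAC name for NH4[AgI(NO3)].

ammonium iodonitratoargentate(I)

The 1 ammonium counter-ion carries a total charge of +1, so each complex ion is 1−.
Ligand charges: 1×iodo (-1 each), 1×nitrato (-1 each); total -2. So Ag + (-2) = 1−, giving Ag = +1.
The complex ion is anionic, so silver takes the -ate form argentate(I).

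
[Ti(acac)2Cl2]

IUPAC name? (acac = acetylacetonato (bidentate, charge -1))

bis(acetylacetonato)dichlorotitanium(IV)

There is no counter-ion, so the complex is neutral overall.
Ligand charges: 2×acetylacetonato (-1 each), 2×chloro (-1 each); total -4. So Ti + (-4) = 0, giving Ti = +4.
Ligands are named alphabetically: acetylacetonato before chloro.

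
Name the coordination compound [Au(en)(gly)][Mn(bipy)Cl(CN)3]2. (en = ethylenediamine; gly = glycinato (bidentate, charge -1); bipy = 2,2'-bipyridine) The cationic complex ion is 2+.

(ethylenediamine)(glycinato)gold(III) (2,2'-bipyridine)chlorotricyanomanganate(III)

The complex cation is given as 2+; its ligand charges sum to -1, so Au = +3.
With 2 anions per cation, each anion must be 2/2 = 1−.
Anion: ligand charges sum to -4; for the ion to be 1−, Mn = +3.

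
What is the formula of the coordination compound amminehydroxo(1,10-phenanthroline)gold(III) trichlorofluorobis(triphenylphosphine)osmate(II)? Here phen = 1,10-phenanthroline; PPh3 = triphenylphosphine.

[Au(NH3)(OH)(phen)][OsCl3F(PPh3)2]

Cation [Au…]: ligand charges -1, Au(III) ⇒ ion charge 2+.
Anion [Os…]: ligand charges -4, Os(II) ⇒ ion charge 2−.
One 2+ cation balances one 2− anion.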